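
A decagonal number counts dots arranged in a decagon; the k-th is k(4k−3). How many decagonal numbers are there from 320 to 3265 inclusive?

The n-th decagonal number is n(4n−3).
Smallest index with value ≥ 320: n = 10 (giving 370).
Largest index with value ≤ 3265: n = 28 (giving 3052).
Indices 10 through 28: 19 terms.

19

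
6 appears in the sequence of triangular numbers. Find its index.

Set n(n+1)/2 = 6, giving n² + n − 12 = 0.
The discriminant is 1 + 8·6 = 49, and √49 = 7.
So n = (-1 + 7) / 2 = 6/2 = 3.
Check: 3·4/2 = 6. ✓

3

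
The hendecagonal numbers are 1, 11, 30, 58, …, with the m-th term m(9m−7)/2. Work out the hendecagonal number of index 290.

The 290th hendecagonal number is n(9n−7)/2 with n = 290.
290·(9·290 − 7)/2 = 290·2603/2 = 377435.

377435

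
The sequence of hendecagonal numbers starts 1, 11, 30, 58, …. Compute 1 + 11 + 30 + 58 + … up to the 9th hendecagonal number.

1125

Σ i(9i−7)/2 = (9Σi² − 7Σi) / 2 over i = 1..9.
Σi = 45 and Σi² = 285.
(9·285 − 7·45) / 2 = 2250/2 = 1125.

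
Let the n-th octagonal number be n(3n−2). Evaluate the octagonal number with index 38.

4256

38·(3·38 − 2) = 38·112 = 4256.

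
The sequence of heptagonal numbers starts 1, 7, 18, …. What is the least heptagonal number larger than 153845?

154629

Solve n(5n−3)/2 > 153845 for integer n.
The largest n with value ≤ 153845 is 248 (since 153388 ≤ 153845 < 154629), so the first above is n = 249, value 154629.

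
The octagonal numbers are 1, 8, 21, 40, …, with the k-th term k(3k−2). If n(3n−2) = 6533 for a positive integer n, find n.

47

Set n(3n−2) = 6533, giving 3n² − 2n − 6533 = 0.
The discriminant is 4 + 12·6533 = 78400, and √78400 = 280.
So n = (2 + 280) / 6 = 282/6 = 47.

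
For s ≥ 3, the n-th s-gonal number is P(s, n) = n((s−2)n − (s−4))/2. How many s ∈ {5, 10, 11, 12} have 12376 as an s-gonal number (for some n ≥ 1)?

2

s = 5: P(5, 91) = 12376. ✓
s = 10: P(10, 56) = 12376. ✓
s = 11: P(11, 52) = 11986 and P(11, 53) = 12455; 12376 is not s-gonal.
s = 12: P(12, 50) = 12300 and P(12, 51) = 12801; 12376 is not s-gonal.
Hits: s ∈ {5, 10} → 2.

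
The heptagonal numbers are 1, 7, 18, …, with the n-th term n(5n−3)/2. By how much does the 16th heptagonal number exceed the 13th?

213

16·(5·16 − 3)/2 = 616 and 13·(5·13 − 3)/2 = 403.
Difference: 616 − 403 = 213.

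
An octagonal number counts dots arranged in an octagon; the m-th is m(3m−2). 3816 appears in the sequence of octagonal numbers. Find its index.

36

Set n(3n−2) = 3816, giving 3n² − 2n − 3816 = 0.
The discriminant is 4 + 12·3816 = 45796, and √45796 = 214.
So n = (2 + 214) / 6 = 216/6 = 36.
Check: 36·(3·36 − 2) = 3816. ✓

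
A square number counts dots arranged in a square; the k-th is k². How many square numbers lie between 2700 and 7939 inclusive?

The n-th square number is n².
Smallest index with value ≥ 2700: n = 52 (giving 2704).
Largest index with value ≤ 7939: n = 89 (giving 7921).
Indices 52 through 89: 38 terms.

38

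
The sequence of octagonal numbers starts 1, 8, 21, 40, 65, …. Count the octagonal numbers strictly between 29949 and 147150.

The n-th octagonal number is n(3n−2).
Smallest index with value > 29949: n = 101 (giving 30401).
Largest index with value < 147150: n = 221 (giving 146081).
Indices 101 through 221: 121 terms.

121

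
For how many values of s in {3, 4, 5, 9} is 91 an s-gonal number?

1

s = 3: P(3, 13) = 91. ✓
s = 4: P(4, 9) = 81 and P(4, 10) = 100; 91 is not s-gonal.
s = 5: P(5, 7) = 70 and P(5, 8) = 92; 91 is not s-gonal.
s = 9: P(9, 5) = 75 and P(9, 6) = 111; 91 is not s-gonal.
Hits: s ∈ {3} → 1.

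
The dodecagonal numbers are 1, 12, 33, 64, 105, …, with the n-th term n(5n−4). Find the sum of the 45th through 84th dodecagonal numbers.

Σ i(5i−4) = 5Σi² − 4Σi over i = 45..84.
Σi = 3570 − 990 = 2580 and Σi² = 201110 − 29370 = 171740.
5·171740 − 4·2580 = 848380.

848380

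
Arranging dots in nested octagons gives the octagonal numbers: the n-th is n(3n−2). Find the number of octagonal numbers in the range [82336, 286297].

The n-th octagonal number is n(3n−2).
Smallest index with value ≥ 82336: n = 166 (giving 82336).
Largest index with value ≤ 286297: n = 309 (giving 285825).
Indices 166 through 309: 144 terms.

144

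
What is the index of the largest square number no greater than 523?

22

Solve n² ≤ 523 for integer n.
n = 22 gives 484 ≤ 523, while n = 23 gives 529 > 523; so the answer is index 22.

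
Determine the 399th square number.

159201

399² = 159201.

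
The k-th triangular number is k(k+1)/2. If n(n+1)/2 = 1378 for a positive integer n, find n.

52

Set n(n+1)/2 = 1378, giving n² + n − 2756 = 0.
The discriminant is 1 + 8·1378 = 11025, and √11025 = 105.
So n = (-1 + 105) / 2 = 104/2 = 52.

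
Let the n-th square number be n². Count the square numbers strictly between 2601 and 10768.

52

The n-th square number is n².
Smallest index with value > 2601: n = 52 (giving 2704).
Largest index with value < 10768: n = 103 (giving 10609).
Indices 52 through 103: 52 terms.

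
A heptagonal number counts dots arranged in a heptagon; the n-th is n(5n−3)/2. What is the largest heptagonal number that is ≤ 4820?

4774

Solve n(5n−3)/2 ≤ 4820 for integer n.
n = 44 gives 4774 ≤ 4820, while n = 45 gives 4995 > 4820; so the answer is 4774.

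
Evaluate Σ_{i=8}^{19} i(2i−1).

Σ i(2i−1) = 2Σi² − Σi over i = 8..19.
Σi = 190 − 28 = 162 and Σi² = 2470 − 140 = 2330.
2·2330 − 1·162 = 4498.

4498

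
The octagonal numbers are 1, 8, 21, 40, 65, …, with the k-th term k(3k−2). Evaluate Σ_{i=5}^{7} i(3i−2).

294

Σ i(3i−2) = 3Σi² − 2Σi over i = 5..7.
Σi = 28 − 10 = 18 and Σi² = 140 − 30 = 110.
3·110 − 2·18 = 294.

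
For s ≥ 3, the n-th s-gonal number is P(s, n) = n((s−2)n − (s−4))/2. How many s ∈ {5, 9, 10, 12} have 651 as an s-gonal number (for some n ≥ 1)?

s = 5: P(5, 21) = 651. ✓
s = 9: P(9, 14) = 651. ✓
s = 10: P(10, 13) = 637 and P(10, 14) = 742; 651 is not s-gonal.
s = 12: P(12, 11) = 561 and P(12, 12) = 672; 651 is not s-gonal.
Hits: s ∈ {5, 9} → 2.

2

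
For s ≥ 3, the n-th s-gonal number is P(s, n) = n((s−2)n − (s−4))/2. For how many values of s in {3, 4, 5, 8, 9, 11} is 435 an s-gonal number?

1

s = 3: P(3, 29) = 435. ✓
s = 4: P(4, 20) = 400 and P(4, 21) = 441; 435 is not s-gonal.
s = 5: P(5, 17) = 425 and P(5, 18) = 477; 435 is not s-gonal.
s = 8: P(8, 12) = 408 and P(8, 13) = 481; 435 is not s-gonal.
s = 9: P(9, 11) = 396 and P(9, 12) = 474; 435 is not s-gonal.
s = 11: P(11, 10) = 415 and P(11, 11) = 506; 435 is not s-gonal.
Hits: s ∈ {3} → 1.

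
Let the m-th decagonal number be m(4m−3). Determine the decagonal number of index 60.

14220

The 60th decagonal number is n(4n−3) with n = 60.
60·(4·60 − 3) = 60·237 = 14220.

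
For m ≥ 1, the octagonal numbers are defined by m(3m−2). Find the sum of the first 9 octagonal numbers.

Σ i(3i−2) = 3Σi² − 2Σi over i = 1..9.
Σi = 45 and Σi² = 285.
3·285 − 2·45 = 765.

765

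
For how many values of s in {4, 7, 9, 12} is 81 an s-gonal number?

2

s = 4: P(4, 9) = 81. ✓
s = 7: P(7, 6) = 81. ✓
s = 9: P(9, 5) = 75 and P(9, 6) = 111; 81 is not s-gonal.
s = 12: P(12, 4) = 64 and P(12, 5) = 105; 81 is not s-gonal.
Hits: s ∈ {4, 7} → 2.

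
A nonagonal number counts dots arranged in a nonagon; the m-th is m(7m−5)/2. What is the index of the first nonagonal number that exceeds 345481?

Solve n(7n−5)/2 > 345481 for integer n.
The largest n with value ≤ 345481 is 314 (since 344301 ≤ 345481 < 346500), so the first above is n = 315, value 346500.

315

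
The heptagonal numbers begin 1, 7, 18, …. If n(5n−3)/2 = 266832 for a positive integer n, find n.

Set n(5n−3)/2 = 266832, giving 5n² − 3n − 533664 = 0.
So n = (3 + 3267) / 10 = 3270/10 = 327.
Check: 327·(5·327 − 3)/2 = 266832. ✓

327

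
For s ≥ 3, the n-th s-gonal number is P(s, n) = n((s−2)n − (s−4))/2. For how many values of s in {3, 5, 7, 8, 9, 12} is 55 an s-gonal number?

2

s = 3: P(3, 10) = 55. ✓
s = 5: P(5, 6) = 51 and P(5, 7) = 70; 55 is not s-gonal.
s = 7: P(7, 5) = 55. ✓
s = 8: P(8, 4) = 40 and P(8, 5) = 65; 55 is not s-gonal.
s = 9: P(9, 4) = 46 and P(9, 5) = 75; 55 is not s-gonal.
s = 12: P(12, 3) = 33 and P(12, 4) = 64; 55 is not s-gonal.
Hits: s ∈ {3, 7} → 2.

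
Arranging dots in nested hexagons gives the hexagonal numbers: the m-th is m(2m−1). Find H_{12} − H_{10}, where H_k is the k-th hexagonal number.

86

12·(2·12 − 1) = 276 and 10·(2·10 − 1) = 190.
Difference: 276 − 190 = 86.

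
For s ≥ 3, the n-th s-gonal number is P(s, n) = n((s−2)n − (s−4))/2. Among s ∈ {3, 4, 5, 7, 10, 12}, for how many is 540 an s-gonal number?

s = 3: P(3, 32) = 528 and P(3, 33) = 561; 540 is not s-gonal.
s = 4: P(4, 23) = 529 and P(4, 24) = 576; 540 is not s-gonal.
s = 5: P(5, 19) = 532 and P(5, 20) = 590; 540 is not s-gonal.
s = 7: P(7, 15) = 540. ✓
s = 10: P(10, 12) = 540. ✓
s = 12: P(12, 10) = 460 and P(12, 11) = 561; 540 is not s-gonal.
Hits: s ∈ {7, 10} → 2.

2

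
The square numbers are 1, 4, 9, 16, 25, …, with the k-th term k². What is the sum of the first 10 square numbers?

385

Σ_{i=1}^{10} i² = 10·11·21/6 = 385.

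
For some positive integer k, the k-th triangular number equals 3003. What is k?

77

Set n(n+1)/2 = 3003, giving n² + n − 6006 = 0.
The discriminant is 1 + 8·3003 = 24025, and √24025 = 155.
So n = (-1 + 155) / 2 = 154/2 = 77.
Check: 77·78/2 = 3003. ✓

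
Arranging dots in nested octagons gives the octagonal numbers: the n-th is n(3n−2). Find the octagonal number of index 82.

The 82nd octagonal number is n(3n−2) with n = 82.
82·(3·82 − 2) = 82·244 = 20008.

20008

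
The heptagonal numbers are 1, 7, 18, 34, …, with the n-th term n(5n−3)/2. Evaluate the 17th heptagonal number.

697

17·(5·17 − 3)/2 = 17·82/2 = 17·41 = 697.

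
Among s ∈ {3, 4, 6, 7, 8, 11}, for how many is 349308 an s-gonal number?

s = 3: P(3, 835) = 349030 and P(3, 836) = 349866; 349308 is not s-gonal.
s = 4: P(4, 591) = 349281 and P(4, 592) = 350464; 349308 is not s-gonal.
s = 6: P(6, 418) = 349030 and P(6, 419) = 350703; 349308 is not s-gonal.
s = 7: P(7, 374) = 349129 and P(7, 375) = 351000; 349308 is not s-gonal.
s = 8: P(8, 341) = 348161 and P(8, 342) = 350208; 349308 is not s-gonal.
s = 11: P(11, 279) = 349308. ✓
Hits: s ∈ {11} → 1.

1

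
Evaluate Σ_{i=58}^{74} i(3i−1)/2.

Σ i(3i−1)/2 = (3Σi² − Σi) / 2 over i = 58..74.
Σi = 2775 − 1653 = 1122 and Σi² = 137825 − 63365 = 74460.
(3·74460 − 1·1122) / 2 = 222258/2 = 111129.

111129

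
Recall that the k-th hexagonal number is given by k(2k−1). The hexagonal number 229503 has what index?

339

Set n(2n−1) = 229503, giving 2n² − n − 229503 = 0.
The discriminant is 1 + 8·229503 = 1836025, and √1836025 = 1355.
So n = (1 + 1355) / 4 = 1356/4 = 339.
Check: 339·(2·339 − 1) = 229503. ✓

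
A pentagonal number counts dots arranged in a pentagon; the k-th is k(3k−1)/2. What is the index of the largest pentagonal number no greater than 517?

Solve n(3n−1)/2 ≤ 517 for integer n.
n = 18 gives 477 ≤ 517, while n = 19 gives 532 > 517; so the answer is index 18.

18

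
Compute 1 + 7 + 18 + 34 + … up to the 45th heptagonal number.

Σ i(5i−3)/2 = (5Σi² − 3Σi) / 2 over i = 1..45.
Σi = 1035 and Σi² = 31395.
(5·31395 − 3·1035) / 2 = 153870/2 = 76935.

76935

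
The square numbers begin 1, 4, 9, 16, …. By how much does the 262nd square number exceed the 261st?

n² − (n−1)² = 2n − 1, so 262² − 261² = 2·262 − 1 = 523.

523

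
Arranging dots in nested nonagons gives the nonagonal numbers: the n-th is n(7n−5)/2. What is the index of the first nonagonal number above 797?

16

Solve n(7n−5)/2 > 797 for integer n.
The largest n with value ≤ 797 is 15 (since 750 ≤ 797 < 856), so the first above is n = 16, value 856.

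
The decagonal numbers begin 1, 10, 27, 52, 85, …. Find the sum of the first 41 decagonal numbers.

Σ i(4i−3) = 4Σi² − 3Σi over i = 1..41.
Σi = 861 and Σi² = 23821.
4·23821 − 3·861 = 92701.

92701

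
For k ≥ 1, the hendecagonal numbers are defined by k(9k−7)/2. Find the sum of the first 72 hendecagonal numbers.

562392

Σ i(9i−7)/2 = (9Σi² − 7Σi) / 2 over i = 1..72.
Σi = 2628 and Σi² = 127020.
(9·127020 − 7·2628) / 2 = 1124784/2 = 562392.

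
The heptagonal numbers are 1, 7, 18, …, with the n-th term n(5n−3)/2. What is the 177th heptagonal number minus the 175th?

1757

177·(5·177 − 3)/2 = 78057 and 175·(5·175 − 3)/2 = 76300.
Difference: 78057 − 76300 = 1757.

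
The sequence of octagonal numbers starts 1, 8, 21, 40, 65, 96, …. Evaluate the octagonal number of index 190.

107920

The 190th octagonal number is n(3n−2) with n = 190.
190·(3·190 − 2) = 190·568 = 107920.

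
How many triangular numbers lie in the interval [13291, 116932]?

The n-th triangular number is n(n+1)/2.
Smallest index with value ≥ 13291: n = 163 (giving 13366).
Largest index with value ≤ 116932: n = 483 (giving 116886).
Indices 163 through 483: 321 terms.

321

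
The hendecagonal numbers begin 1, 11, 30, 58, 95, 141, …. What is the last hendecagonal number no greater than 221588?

221001

Solve n(9n−7)/2 ≤ 221588 for integer n.
n = 222 gives 221001 ≤ 221588, while n = 223 gives 223000 > 221588; so the answer is 221001.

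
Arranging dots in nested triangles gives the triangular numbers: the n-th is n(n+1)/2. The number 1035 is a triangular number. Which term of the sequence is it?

Set n(n+1)/2 = 1035, giving n² + n − 2070 = 0.
The discriminant is 1 + 8·1035 = 8281, and √8281 = 91.
So n = (-1 + 91) / 2 = 90/2 = 45.
Check: 45·46/2 = 1035. ✓

45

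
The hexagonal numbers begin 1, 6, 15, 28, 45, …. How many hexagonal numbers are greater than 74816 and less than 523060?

318

The n-th hexagonal number is n(2n−1).
Smallest index with value > 74816: n = 194 (giving 75078).
Largest index with value < 523060: n = 511 (giving 521731).
Indices 194 through 511: 318 terms.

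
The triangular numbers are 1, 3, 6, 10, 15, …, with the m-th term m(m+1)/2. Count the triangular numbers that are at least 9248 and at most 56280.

The n-th triangular number is n(n+1)/2.
Smallest index with value ≥ 9248: n = 136 (giving 9316).
Largest index with value ≤ 56280: n = 335 (giving 56280).
Indices 136 through 335: 200 terms.

200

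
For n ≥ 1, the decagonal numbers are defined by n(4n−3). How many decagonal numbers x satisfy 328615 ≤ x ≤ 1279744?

The n-th decagonal number is n(4n−3).
Smallest index with value ≥ 328615: n = 287 (giving 328615).
Largest index with value ≤ 1279744: n = 566 (giving 1279726).
Indices 287 through 566: 280 terms.

280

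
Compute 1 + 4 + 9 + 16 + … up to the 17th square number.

Σ_{i=1}^{17} i² = 17·18·35/6 = 1785.

1785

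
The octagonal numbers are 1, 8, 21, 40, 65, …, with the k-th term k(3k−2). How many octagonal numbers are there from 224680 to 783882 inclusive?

The n-th octagonal number is n(3n−2).
Smallest index with value ≥ 224680: n = 274 (giving 224680).
Largest index with value ≤ 783882: n = 511 (giving 782341).
Indices 274 through 511: 238 terms.

238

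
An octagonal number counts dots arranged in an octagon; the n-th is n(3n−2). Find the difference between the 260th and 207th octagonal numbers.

260·(3·260 − 2) = 202280 and 207·(3·207 − 2) = 128133.
Difference: 202280 − 128133 = 74147.

74147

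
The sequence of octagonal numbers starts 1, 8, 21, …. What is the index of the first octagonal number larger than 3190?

Solve n(3n−2) > 3190 for integer n.
The largest n with value ≤ 3190 is 32 (since 3008 ≤ 3190 < 3201), so the first above is n = 33, value 3201.

33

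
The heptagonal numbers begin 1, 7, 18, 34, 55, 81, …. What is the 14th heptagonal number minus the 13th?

66

Consecutive heptagonal numbers differ by 5n − 4: here 5·14 − 4 = 66.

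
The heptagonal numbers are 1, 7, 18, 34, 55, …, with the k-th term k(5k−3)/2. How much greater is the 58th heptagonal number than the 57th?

286

Consecutive heptagonal numbers differ by 5n − 4: here 5·58 − 4 = 286.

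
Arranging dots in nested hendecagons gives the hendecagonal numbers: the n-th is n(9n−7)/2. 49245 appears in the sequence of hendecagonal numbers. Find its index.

Set n(9n−7)/2 = 49245, giving 9n² − 7n − 98490 = 0.
So n = (7 + 1883) / 18 = 1890/18 = 105.

105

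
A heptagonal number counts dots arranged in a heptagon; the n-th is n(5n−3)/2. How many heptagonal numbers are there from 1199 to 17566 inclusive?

62

The n-th heptagonal number is n(5n−3)/2.
Smallest index with value ≥ 1199: n = 23 (giving 1288).
Largest index with value ≤ 17566: n = 84 (giving 17514).
Indices 23 through 84: 62 terms.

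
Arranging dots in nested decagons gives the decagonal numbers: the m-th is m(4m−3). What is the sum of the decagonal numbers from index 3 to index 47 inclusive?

Σ i(4i−3) = 4Σi² − 3Σi over i = 3..47.
Σi = 1128 − 3 = 1125 and Σi² = 35720 − 5 = 35715.
4·35715 − 3·1125 = 139485.

139485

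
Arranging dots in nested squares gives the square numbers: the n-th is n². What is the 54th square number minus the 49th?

54² = 2916 and 49² = 2401.
Difference: 2916 − 2401 = 515.

515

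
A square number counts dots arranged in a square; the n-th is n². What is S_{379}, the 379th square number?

379² = 143641.

143641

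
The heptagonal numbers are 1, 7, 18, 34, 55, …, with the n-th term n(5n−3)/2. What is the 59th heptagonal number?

The 59th heptagonal number is n(5n−3)/2 with n = 59.
59·(5·59 − 3)/2 = 59·292/2 = 59·146 = 8614.

8614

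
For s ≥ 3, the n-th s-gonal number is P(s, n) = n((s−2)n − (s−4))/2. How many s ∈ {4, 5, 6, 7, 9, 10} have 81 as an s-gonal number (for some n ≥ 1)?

s = 4: P(4, 9) = 81. ✓
s = 5: P(5, 7) = 70 and P(5, 8) = 92; 81 is not s-gonal.
s = 6: P(6, 6) = 66 and P(6, 7) = 91; 81 is not s-gonal.
s = 7: P(7, 6) = 81. ✓
s = 9: P(9, 5) = 75 and P(9, 6) = 111; 81 is not s-gonal.
s = 10: P(10, 4) = 52 and P(10, 5) = 85; 81 is not s-gonal.
Hits: s ∈ {4, 7} → 2.

2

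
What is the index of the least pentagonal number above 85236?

239

Solve n(3n−1)/2 > 85236 for integer n.
The largest n with value ≤ 85236 is 238 (since 84847 ≤ 85236 < 85562), so the first above is n = 239, value 85562.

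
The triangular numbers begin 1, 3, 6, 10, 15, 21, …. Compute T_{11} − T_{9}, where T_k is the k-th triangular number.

11·12/2 = 66 and 9·10/2 = 45.
Difference: 66 − 45 = 21.

21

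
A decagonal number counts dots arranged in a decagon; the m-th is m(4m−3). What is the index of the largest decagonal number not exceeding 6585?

Solve n(4n−3) ≤ 6585 for integer n.
n = 40 gives 6280 ≤ 6585, while n = 41 gives 6601 > 6585; so the answer is index 40.

40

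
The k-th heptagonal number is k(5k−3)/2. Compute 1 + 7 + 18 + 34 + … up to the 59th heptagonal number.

172870

Σ i(5i−3)/2 = (5Σi² − 3Σi) / 2 over i = 1..59.
Σi = 1770 and Σi² = 70210.
(5·70210 − 3·1770) / 2 = 345740/2 = 172870.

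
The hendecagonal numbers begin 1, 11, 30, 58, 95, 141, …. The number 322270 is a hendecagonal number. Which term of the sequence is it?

268

Set n(9n−7)/2 = 322270, giving 9n² − 7n − 644540 = 0.
The discriminant is 49 + 72·322270 = 23203489, and √23203489 = 4817.
So n = (7 + 4817) / 18 = 4824/18 = 268.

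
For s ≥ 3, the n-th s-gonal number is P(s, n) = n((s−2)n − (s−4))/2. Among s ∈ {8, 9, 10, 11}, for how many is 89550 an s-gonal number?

1

s = 8: P(8, 173) = 89441 and P(8, 174) = 90480; 89550 is not s-gonal.
s = 9: P(9, 160) = 89200 and P(9, 161) = 90321; 89550 is not s-gonal.
s = 10: P(10, 150) = 89550. ✓
s = 11: P(11, 141) = 88971 and P(11, 142) = 90241; 89550 is not s-gonal.
Hits: s ∈ {10} → 1.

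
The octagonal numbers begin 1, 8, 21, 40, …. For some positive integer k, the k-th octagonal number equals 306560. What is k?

320

Set n(3n−2) = 306560, giving 3n² − 2n − 306560 = 0.
The discriminant is 4 + 12·306560 = 3678724, and √3678724 = 1918.
So n = (2 + 1918) / 6 = 1920/6 = 320.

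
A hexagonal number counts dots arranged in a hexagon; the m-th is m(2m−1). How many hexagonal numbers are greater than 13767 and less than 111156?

152

The n-th hexagonal number is n(2n−1).
Smallest index with value > 13767: n = 84 (giving 14028).
Largest index with value < 111156: n = 235 (giving 110215).
Indices 84 through 235: 152 terms.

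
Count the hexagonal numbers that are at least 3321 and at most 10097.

31

The n-th hexagonal number is n(2n−1).
Smallest index with value ≥ 3321: n = 41 (giving 3321).
Largest index with value ≤ 10097: n = 71 (giving 10011).
Indices 41 through 71: 31 terms.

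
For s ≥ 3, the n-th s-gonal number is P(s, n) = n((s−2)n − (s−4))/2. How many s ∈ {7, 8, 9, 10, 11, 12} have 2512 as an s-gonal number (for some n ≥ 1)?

s = 7: P(7, 32) = 2512. ✓
s = 8: P(8, 29) = 2465 and P(8, 30) = 2640; 2512 is not s-gonal.
s = 9: P(9, 27) = 2484 and P(9, 28) = 2674; 2512 is not s-gonal.
s = 10: P(10, 25) = 2425 and P(10, 26) = 2626; 2512 is not s-gonal.
s = 11: P(11, 24) = 2508 and P(11, 25) = 2725; 2512 is not s-gonal.
s = 12: P(12, 22) = 2332 and P(12, 23) = 2553; 2512 is not s-gonal.
Hits: s ∈ {7} → 1.

1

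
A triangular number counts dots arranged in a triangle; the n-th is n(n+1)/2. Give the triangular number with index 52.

1378

The 52nd triangular number is n(n+1)/2 with n = 52.
52·53/2 = 2756/2 = 1378.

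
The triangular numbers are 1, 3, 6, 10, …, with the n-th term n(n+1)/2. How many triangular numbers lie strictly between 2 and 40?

The n-th triangular number is n(n+1)/2.
Smallest index with value > 2: n = 2 (giving 3).
Largest index with value < 40: n = 8 (giving 36).
Indices 2 through 8: 7 terms.

7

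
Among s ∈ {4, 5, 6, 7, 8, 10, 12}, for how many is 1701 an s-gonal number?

1

s = 4: P(4, 41) = 1681 and P(4, 42) = 1764; 1701 is not s-gonal.
s = 5: P(5, 33) = 1617 and P(5, 34) = 1717; 1701 is not s-gonal.
s = 6: P(6, 29) = 1653 and P(6, 30) = 1770; 1701 is not s-gonal.
s = 7: P(7, 26) = 1651 and P(7, 27) = 1782; 1701 is not s-gonal.
s = 8: P(8, 24) = 1680 and P(8, 25) = 1825; 1701 is not s-gonal.
s = 10: P(10, 21) = 1701. ✓
s = 12: P(12, 18) = 1548 and P(12, 19) = 1729; 1701 is not s-gonal.
Hits: s ∈ {10} → 1.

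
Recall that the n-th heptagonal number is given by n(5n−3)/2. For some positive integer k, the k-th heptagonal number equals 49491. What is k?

Set n(5n−3)/2 = 49491, giving 5n² − 3n − 98982 = 0.
The discriminant is 9 + 40·49491 = 1979649, and √1979649 = 1407.
So n = (3 + 1407) / 10 = 1410/10 = 141.

141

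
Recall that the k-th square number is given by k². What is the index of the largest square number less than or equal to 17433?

Solve n² ≤ 17433 for integer n.
n = 132 gives 17424 ≤ 17433, while n = 133 gives 17689 > 17433; so the answer is index 132.

132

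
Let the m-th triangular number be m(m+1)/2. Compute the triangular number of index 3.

The 3rd triangular number is n(n+1)/2 with n = 3.
3·4/2 = 12/2 = 6.

6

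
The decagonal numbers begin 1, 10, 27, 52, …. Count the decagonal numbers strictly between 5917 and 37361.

The n-th decagonal number is n(4n−3).
Smallest index with value > 5917: n = 39 (giving 5967).
Largest index with value < 37361: n = 97 (giving 37345).
Indices 39 through 97: 59 terms.

59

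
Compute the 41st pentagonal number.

2501

The 41st pentagonal number is n(3n−1)/2 with n = 41.
41·(3·41 − 1)/2 = 41·122/2 = 41·61 = 2501.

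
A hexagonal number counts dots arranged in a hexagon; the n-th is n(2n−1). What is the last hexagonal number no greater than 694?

Solve n(2n−1) ≤ 694 for integer n.
n = 18 gives 630 ≤ 694, while n = 19 gives 703 > 694; so the answer is 630.

630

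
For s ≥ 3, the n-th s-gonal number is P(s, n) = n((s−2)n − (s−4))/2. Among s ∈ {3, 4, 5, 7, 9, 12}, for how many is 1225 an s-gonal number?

2

s = 3: P(3, 49) = 1225. ✓
s = 4: P(4, 35) = 1225. ✓
s = 5: P(5, 28) = 1162 and P(5, 29) = 1247; 1225 is not s-gonal.
s = 7: P(7, 22) = 1177 and P(7, 23) = 1288; 1225 is not s-gonal.
s = 9: P(9, 19) = 1216 and P(9, 20) = 1350; 1225 is not s-gonal.
s = 12: P(12, 16) = 1216 and P(12, 17) = 1377; 1225 is not s-gonal.
Hits: s ∈ {3, 4} → 2.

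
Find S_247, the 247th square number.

61009

The 247th square number is n² with n = 247.
247² = 61009.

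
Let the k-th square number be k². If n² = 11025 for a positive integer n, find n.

We need n² = 11025, so n = √11025 = 105.
Check: 105² = 11025. ✓

105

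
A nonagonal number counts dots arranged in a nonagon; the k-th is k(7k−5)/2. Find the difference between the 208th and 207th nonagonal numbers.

1450

Consecutive nonagonal numbers differ by 7n − 6: here 7·208 − 6 = 1450.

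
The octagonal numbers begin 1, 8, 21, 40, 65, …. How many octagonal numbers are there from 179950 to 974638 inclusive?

The n-th octagonal number is n(3n−2).
Smallest index with value ≥ 179950: n = 246 (giving 181056).
Largest index with value ≤ 974638: n = 570 (giving 973560).
Indices 246 through 570: 325 terms.

325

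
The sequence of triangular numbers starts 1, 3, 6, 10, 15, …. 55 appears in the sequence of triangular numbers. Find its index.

10

Set n(n+1)/2 = 55, giving n² + n − 110 = 0.
The discriminant is 1 + 8·55 = 441, and √441 = 21.
So n = (-1 + 21) / 2 = 20/2 = 10.
Check: 10·11/2 = 55. ✓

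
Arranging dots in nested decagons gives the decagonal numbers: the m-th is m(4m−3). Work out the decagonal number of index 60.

14220

The 60th decagonal number is n(4n−3) with n = 60.
60·(4·60 − 3) = 60·237 = 14220.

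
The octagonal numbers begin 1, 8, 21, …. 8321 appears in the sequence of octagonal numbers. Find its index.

Set n(3n−2) = 8321, giving 3n² − 2n − 8321 = 0.
The discriminant is 4 + 12·8321 = 99856, and √99856 = 316.
So n = (2 + 316) / 6 = 318/6 = 53.
Check: 53·(3·53 − 2) = 8321. ✓

53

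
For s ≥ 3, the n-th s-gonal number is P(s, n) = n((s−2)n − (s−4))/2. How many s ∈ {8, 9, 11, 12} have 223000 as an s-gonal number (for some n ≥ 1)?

1

s = 8: P(8, 272) = 221408 and P(8, 273) = 223041; 223000 is not s-gonal.
s = 9: P(9, 252) = 221634 and P(9, 253) = 223399; 223000 is not s-gonal.
s = 11: P(11, 223) = 223000. ✓
s = 12: P(12, 211) = 221761 and P(12, 212) = 223872; 223000 is not s-gonal.
Hits: s ∈ {11} → 1.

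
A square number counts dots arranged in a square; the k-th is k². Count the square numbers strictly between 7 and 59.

The n-th square number is n².
Smallest index with value > 7: n = 3 (giving 9).
Largest index with value < 59: n = 7 (giving 49).
Indices 3 through 7: 5 terms.

5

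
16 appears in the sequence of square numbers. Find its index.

We need n² = 16, so n = √16 = 4.

4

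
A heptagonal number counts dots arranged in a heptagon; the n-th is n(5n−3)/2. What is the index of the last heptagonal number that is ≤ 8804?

59

Solve n(5n−3)/2 ≤ 8804 for integer n.
n = 59 gives 8614 ≤ 8804, while n = 60 gives 8910 > 8804; so the answer is index 59.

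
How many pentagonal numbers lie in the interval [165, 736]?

12

The n-th pentagonal number is n(3n−1)/2.
Smallest index with value ≥ 165: n = 11 (giving 176).
Largest index with value ≤ 736: n = 22 (giving 715).
Indices 11 through 22: 12 terms.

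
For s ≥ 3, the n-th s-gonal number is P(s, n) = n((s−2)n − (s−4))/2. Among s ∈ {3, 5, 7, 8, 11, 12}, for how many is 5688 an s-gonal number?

s = 3: P(3, 106) = 5671 and P(3, 107) = 5778; 5688 is not s-gonal.
s = 5: P(5, 61) = 5551 and P(5, 62) = 5735; 5688 is not s-gonal.
s = 7: P(7, 48) = 5688. ✓
s = 8: P(8, 43) = 5461 and P(8, 44) = 5720; 5688 is not s-gonal.
s = 11: P(11, 35) = 5390 and P(11, 36) = 5706; 5688 is not s-gonal.
s = 12: P(12, 34) = 5644 and P(12, 35) = 5985; 5688 is not s-gonal.
Hits: s ∈ {7} → 1.

1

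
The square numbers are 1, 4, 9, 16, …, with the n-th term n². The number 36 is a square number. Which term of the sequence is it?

We need n² = 36, so n = √36 = 6.

6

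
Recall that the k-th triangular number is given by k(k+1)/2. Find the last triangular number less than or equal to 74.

Solve n(n+1)/2 ≤ 74 for integer n.
n = 11 gives 66 ≤ 74, while n = 12 gives 78 > 74; so the answer is 66.

66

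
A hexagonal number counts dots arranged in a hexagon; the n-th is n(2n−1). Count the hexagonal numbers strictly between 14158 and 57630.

The n-th hexagonal number is n(2n−1).
Smallest index with value > 14158: n = 85 (giving 14365).
Largest index with value < 57630: n = 169 (giving 56953).
Indices 85 through 169: 85 terms.

85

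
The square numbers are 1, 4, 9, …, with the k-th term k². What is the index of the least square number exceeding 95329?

Solve n² > 95329 for integer n.
The largest n with value ≤ 95329 is 308 (since 94864 ≤ 95329 < 95481), so the first above is n = 309, value 95481.

309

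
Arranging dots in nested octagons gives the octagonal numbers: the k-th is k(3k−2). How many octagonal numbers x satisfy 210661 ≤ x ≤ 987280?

309

The n-th octagonal number is n(3n−2).
Smallest index with value ≥ 210661: n = 266 (giving 211736).
Largest index with value ≤ 987280: n = 574 (giving 987280).
Indices 266 through 574: 309 terms.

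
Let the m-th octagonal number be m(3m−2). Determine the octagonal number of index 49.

The 49th octagonal number is n(3n−2) with n = 49.
49·(3·49 − 2) = 49·145 = 7105.

7105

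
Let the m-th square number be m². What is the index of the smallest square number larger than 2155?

47

Solve n² > 2155 for integer n.
The largest n with value ≤ 2155 is 46 (since 2116 ≤ 2155 < 2209), so the first above is n = 47, value 2209.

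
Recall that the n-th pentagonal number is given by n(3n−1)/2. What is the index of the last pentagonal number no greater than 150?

Solve n(3n−1)/2 ≤ 150 for integer n.
n = 10 gives 145 ≤ 150, while n = 11 gives 176 > 150; so the answer is index 10.

10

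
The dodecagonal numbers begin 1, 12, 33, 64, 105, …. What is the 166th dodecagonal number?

The 166th dodecagonal number is n(5n−4) with n = 166.
166·(5·166 − 4) = 166·826 = 137116.

137116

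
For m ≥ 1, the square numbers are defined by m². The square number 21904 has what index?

148

We need n² = 21904, so n = √21904 = 148.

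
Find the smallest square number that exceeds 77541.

77841

Solve n² > 77541 for integer n.
The largest n with value ≤ 77541 is 278 (since 77284 ≤ 77541 < 77841), so the first above is n = 279, value 77841.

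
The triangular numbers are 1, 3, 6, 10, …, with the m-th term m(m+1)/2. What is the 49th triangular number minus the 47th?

49·50/2 = 1225 and 47·48/2 = 1128.
Difference: 1225 − 1128 = 97.

97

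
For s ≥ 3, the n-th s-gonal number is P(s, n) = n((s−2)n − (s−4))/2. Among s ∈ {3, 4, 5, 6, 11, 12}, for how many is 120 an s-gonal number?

s = 3: P(3, 15) = 120. ✓
s = 4: P(4, 10) = 100 and P(4, 11) = 121; 120 is not s-gonal.
s = 5: P(5, 9) = 117 and P(5, 10) = 145; 120 is not s-gonal.
s = 6: P(6, 8) = 120. ✓
s = 11: P(11, 5) = 95 and P(11, 6) = 141; 120 is not s-gonal.
s = 12: P(12, 5) = 105 and P(12, 6) = 156; 120 is not s-gonal.
Hits: s ∈ {3, 6} → 2.

2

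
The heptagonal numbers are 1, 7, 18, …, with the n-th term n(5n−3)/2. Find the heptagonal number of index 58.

58·(5·58 − 3)/2 = 58·287/2 = 8323.

8323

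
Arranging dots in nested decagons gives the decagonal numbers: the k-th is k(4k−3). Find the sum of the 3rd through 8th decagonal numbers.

697

Σ i(4i−3) = 4Σi² − 3Σi over i = 3..8.
Σi = 36 − 3 = 33 and Σi² = 204 − 5 = 199.
4·199 − 3·33 = 697.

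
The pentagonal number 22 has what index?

4

Set n(3n−1)/2 = 22, giving 3n² − n − 44 = 0.
The discriminant is 1 + 24·22 = 529, and √529 = 23.
So n = (1 + 23) / 6 = 24/6 = 4.
Check: 4·(3·4 − 1)/2 = 22. ✓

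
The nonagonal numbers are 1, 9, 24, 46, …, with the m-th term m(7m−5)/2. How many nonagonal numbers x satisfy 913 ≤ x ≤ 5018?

22

The n-th nonagonal number is n(7n−5)/2.
Smallest index with value ≥ 913: n = 17 (giving 969).
Largest index with value ≤ 5018: n = 38 (giving 4959).
Indices 17 through 38: 22 terms.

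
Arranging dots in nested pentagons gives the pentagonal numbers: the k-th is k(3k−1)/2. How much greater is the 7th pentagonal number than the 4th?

7·(3·7 − 1)/2 = 70 and 4·(3·4 − 1)/2 = 22.
Difference: 70 − 22 = 48.

48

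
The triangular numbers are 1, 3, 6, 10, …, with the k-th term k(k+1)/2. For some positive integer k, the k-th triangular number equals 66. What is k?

Set n(n+1)/2 = 66, giving n² + n − 132 = 0.
The discriminant is 1 + 8·66 = 529, and √529 = 23.
So n = (-1 + 23) / 2 = 22/2 = 11.
Check: 11·12/2 = 66. ✓

11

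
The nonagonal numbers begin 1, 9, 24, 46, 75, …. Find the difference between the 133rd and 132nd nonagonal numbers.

925

Consecutive nonagonal numbers differ by 7n − 6: here 7·133 − 6 = 925.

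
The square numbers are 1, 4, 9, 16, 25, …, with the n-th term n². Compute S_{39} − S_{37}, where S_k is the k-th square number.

152

39² = 1521 and 37² = 1369.
Difference: 1521 − 1369 = 152.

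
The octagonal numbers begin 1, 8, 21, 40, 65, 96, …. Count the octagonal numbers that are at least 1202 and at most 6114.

The n-th octagonal number is n(3n−2).
Smallest index with value ≥ 1202: n = 21 (giving 1281).
Largest index with value ≤ 6114: n = 45 (giving 5985).
Indices 21 through 45: 25 terms.

25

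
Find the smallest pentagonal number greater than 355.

376

Solve n(3n−1)/2 > 355 for integer n.
The largest n with value ≤ 355 is 15 (since 330 ≤ 355 < 376), so the first above is n = 16, value 376.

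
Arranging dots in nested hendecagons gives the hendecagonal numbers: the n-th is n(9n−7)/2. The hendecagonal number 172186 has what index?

Set n(9n−7)/2 = 172186, giving 9n² − 7n − 344372 = 0.
The discriminant is 49 + 72·172186 = 12397441, and √12397441 = 3521.
So n = (7 + 3521) / 18 = 3528/18 = 196.
Check: 196·(9·196 − 7)/2 = 172186. ✓

196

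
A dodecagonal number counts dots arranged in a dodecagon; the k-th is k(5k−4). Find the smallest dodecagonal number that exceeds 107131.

Solve n(5n−4) > 107131 for integer n.
The largest n with value ≤ 107131 is 146 (since 105996 ≤ 107131 < 107457), so the first above is n = 147, value 107457.

107457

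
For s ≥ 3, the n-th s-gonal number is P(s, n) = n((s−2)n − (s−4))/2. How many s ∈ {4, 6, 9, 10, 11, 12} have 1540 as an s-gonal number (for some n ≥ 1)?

s = 4: P(4, 39) = 1521 and P(4, 40) = 1600; 1540 is not s-gonal.
s = 6: P(6, 28) = 1540. ✓
s = 9: P(9, 21) = 1491 and P(9, 22) = 1639; 1540 is not s-gonal.
s = 10: P(10, 20) = 1540. ✓
s = 11: P(11, 18) = 1395 and P(11, 19) = 1558; 1540 is not s-gonal.
s = 12: P(12, 17) = 1377 and P(12, 18) = 1548; 1540 is not s-gonal.
Hits: s ∈ {6, 10} → 2.

2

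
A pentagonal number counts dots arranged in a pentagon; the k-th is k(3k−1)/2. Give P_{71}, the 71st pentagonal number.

7526

The 71st pentagonal number is n(3n−1)/2 with n = 71.
71·(3·71 − 1)/2 = 71·212/2 = 71·106 = 7526.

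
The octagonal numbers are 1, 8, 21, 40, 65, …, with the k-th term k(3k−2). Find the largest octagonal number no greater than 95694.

94696

Solve n(3n−2) ≤ 95694 for integer n.
n = 178 gives 94696 ≤ 95694, while n = 179 gives 95765 > 95694; so the answer is 94696.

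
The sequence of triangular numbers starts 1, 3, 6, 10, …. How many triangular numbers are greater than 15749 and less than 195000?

The n-th triangular number is n(n+1)/2.
Smallest index with value > 15749: n = 177 (giving 15753).
Largest index with value < 195000: n = 623 (giving 194376).
Indices 177 through 623: 447 terms.

447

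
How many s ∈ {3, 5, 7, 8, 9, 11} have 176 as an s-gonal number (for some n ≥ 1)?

2

s = 3: P(3, 18) = 171 and P(3, 19) = 190; 176 is not s-gonal.
s = 5: P(5, 11) = 176. ✓
s = 7: P(7, 8) = 148 and P(7, 9) = 189; 176 is not s-gonal.
s = 8: P(8, 8) = 176. ✓
s = 9: P(9, 7) = 154 and P(9, 8) = 204; 176 is not s-gonal.
s = 11: P(11, 6) = 141 and P(11, 7) = 196; 176 is not s-gonal.
Hits: s ∈ {5, 8} → 2.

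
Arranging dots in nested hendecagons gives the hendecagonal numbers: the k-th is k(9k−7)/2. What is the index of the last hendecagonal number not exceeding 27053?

Solve n(9n−7)/2 ≤ 27053 for integer n.
n = 77 gives 26411 ≤ 27053, while n = 78 gives 27105 > 27053; so the answer is index 77.

77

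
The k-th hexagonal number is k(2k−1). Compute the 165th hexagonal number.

54285

The 165th hexagonal number is n(2n−1) with n = 165.
165·(2·165 − 1) = 165·329 = 54285.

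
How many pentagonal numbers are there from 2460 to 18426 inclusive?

71

The n-th pentagonal number is n(3n−1)/2.
Smallest index with value ≥ 2460: n = 41 (giving 2501).
Largest index with value ≤ 18426: n = 111 (giving 18426).
Indices 41 through 111: 71 terms.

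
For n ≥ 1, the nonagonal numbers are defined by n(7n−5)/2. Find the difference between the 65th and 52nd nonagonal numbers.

65·(7·65 − 5)/2 = 14625 and 52·(7·52 − 5)/2 = 9334.
Difference: 14625 − 9334 = 5291.

5291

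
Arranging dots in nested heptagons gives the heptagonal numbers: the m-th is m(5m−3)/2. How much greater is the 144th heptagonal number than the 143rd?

Consecutive heptagonal numbers differ by 5n − 4: here 5·144 − 4 = 716.

716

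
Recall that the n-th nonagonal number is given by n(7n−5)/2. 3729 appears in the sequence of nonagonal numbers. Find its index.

33

Set n(7n−5)/2 = 3729, giving 7n² − 5n − 7458 = 0.
The discriminant is 25 + 56·3729 = 208849, and √208849 = 457.
So n = (5 + 457) / 14 = 462/14 = 33.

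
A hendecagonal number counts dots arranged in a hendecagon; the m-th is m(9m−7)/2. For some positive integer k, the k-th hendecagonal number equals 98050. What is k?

148

Set n(9n−7)/2 = 98050, giving 9n² − 7n − 196100 = 0.
The discriminant is 49 + 72·98050 = 7059649, and √7059649 = 2657.
So n = (7 + 2657) / 18 = 2664/18 = 148.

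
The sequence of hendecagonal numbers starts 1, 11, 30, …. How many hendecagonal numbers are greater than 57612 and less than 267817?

The n-th hendecagonal number is n(9n−7)/2.
Smallest index with value > 57612: n = 114 (giving 58083).
Largest index with value < 267817: n = 244 (giving 267058).
Indices 114 through 244: 131 terms.

131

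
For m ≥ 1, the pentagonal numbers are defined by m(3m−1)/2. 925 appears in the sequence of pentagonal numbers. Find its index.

25

Set n(3n−1)/2 = 925, giving 3n² − n − 1850 = 0.
The discriminant is 1 + 24·925 = 22201, and √22201 = 149.
So n = (1 + 149) / 6 = 150/6 = 25.
Check: 25·(3·25 − 1)/2 = 925. ✓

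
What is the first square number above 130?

144

Solve n² > 130 for integer n.
The largest n with value ≤ 130 is 11 (since 121 ≤ 130 < 144), so the first above is n = 12, value 144.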